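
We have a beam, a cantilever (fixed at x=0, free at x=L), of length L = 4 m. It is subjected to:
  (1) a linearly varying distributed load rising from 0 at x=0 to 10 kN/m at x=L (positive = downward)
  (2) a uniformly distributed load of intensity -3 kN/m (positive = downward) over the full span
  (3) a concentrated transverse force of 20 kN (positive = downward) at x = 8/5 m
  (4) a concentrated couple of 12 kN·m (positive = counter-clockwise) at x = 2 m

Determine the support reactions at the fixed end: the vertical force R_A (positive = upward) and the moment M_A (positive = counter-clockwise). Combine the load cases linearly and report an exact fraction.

R_A = 28 kN, M_A = 148/3 kN·m

Load 1 — triangular load w₀=10 kN/m (0→w₀ over full span):
  R_A = w₀L/2 = 10·4/2 = 20 kN
  M_A = w₀L²/3 = 10·4²/3 = 160/3 kN·m
Load 2 — uniform load w=-3 kN/m over full span:
  R_A = wL = (-3)·4 = -12 kN
  M_A = wL²/2 = (-3)·4²/2 = -24 kN·m
Load 3 — point force P=20 kN at a=8/5 m (b=L-a=12/5):
  R_A = P = 20 kN
  M_A = Pa = 20·(8/5) = 32 kN·m
Load 4 — applied couple M₀=12 kN·m at a=2 m (b=L-a=2):
  R_A = 0 kN
  M_A = -M₀ = -12 kN·m
Superposition: R_A = 28 kN, M_A = 148/3 kN·m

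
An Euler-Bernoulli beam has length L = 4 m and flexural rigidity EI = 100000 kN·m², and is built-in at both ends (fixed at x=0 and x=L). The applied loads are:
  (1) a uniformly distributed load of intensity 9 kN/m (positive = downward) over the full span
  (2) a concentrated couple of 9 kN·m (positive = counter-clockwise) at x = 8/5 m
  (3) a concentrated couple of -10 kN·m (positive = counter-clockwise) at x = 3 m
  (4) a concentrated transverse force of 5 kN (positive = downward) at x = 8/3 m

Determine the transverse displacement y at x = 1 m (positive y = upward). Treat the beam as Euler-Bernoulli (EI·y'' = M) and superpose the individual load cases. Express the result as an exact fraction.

Load 1 — uniform load w=9 kN/m over full span:
  y_1 = -wx²(L-x)²/(24EI) = -9·1²·(4-1)²/(24·100000) = -27/800000 m
Load 2 — applied couple M₀=9 kN·m at a=8/5 m (b=L-a=12/5):
  y_2 = (R_Ax³/6 - M_Ax²/2)/EI  [x≤a] with R_A=81/25, M_A=27/25 = ((81/25)·1³/6 - (27/25)·1²/2)/100000 = 0 m
Load 3 — applied couple M₀=-10 kN·m at a=3 m (b=L-a=1):
  y_3 = (R_Ax³/6 - M_Ax²/2)/EI  [x≤a] with R_A=-45/16, M_A=-25/8 = ((-45/16)·1³/6 - (-25/8)·1²/2)/100000 = 7/640000 m
Load 4 — point force P=5 kN at a=8/3 m (b=L-a=4/3):
  y_4 = -Pb²x²(3aL-(3a+b)x)/(6L³EI)  [x≤a] = -5·(4/3)²·1²·(3·(8/3)·4-(3·(8/3)+(4/3))·1)/(6·4³·100000) = -17/3240000 m
Superposition: y = Σ y_i = -7273/259200000 m ≈ -0.000028 m

y(1) = -7273/259200000 m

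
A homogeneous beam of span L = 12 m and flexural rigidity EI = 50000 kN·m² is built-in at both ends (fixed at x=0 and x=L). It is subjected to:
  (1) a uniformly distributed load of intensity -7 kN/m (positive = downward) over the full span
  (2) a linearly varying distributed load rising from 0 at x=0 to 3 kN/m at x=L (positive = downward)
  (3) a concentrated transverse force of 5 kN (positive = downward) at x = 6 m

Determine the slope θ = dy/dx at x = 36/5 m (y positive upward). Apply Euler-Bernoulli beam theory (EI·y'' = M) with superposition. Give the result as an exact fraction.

θ(36/5) = -5139/7812500 rad

Load 1 — uniform load w=-7 kN/m over full span:
  θ_1 = -wx(L-x)(L-2x)/(12EI) = -(-7)·(36/5)·(12-(36/5))·(12-2·(36/5))/(12·50000) = -378/390625 rad
Load 2 — triangular load w₀=3 kN/m (0→w₀ over full span):
  θ_2 = -w₀(2x(L-x)(L-2x)(x+2L)+x²(L-x)²)/(120LEI) = -3·(2·(36/5)·(12-(36/5))·(12-2·(36/5))·((36/5)+2·12)+(36/5)²·(12-(36/5))²)/(120·12·50000) = 324/1953125 rad
Load 3 — point force P=5 kN at a=6 m (b=L-a=6):
  θ_3 = Pa²(L-x)(2bL-(3b+a)(L-x))/(2L³EI)  [x>a] = 5·6²·(12-(36/5))·(2·6·12-(3·6+6)·(12-(36/5)))/(2·12³·50000) = 9/62500 rad
Superposition: θ = Σ θ_i = -5139/7812500 rad ≈ -0.000658 rad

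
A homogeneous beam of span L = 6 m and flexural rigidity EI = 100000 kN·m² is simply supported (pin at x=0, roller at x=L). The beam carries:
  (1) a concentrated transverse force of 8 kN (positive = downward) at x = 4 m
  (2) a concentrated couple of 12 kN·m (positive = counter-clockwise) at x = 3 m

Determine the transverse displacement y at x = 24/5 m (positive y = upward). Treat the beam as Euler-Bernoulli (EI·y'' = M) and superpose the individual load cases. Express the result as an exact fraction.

y(24/5) = -629/3750000 m

Load 1 — point force P=8 kN at a=4 m (b=L-a=2):
  y_1 = -Pa(L-x)(2Lx-a²-x²)/(6LEI)  [x>a] = -8·4·(6-(24/5))·(2·6·(24/5)-4²-(24/5)²)/(6·6·100000) = -232/1171875 m
Load 2 — applied couple M₀=12 kN·m at a=3 m (b=L-a=3):
  y_2 = (M₀x³/(6L)-M₀(x-a)²/2+C₁x)/EI  [x>a] with C₁=M₀(3b²-L²)/(6L)=-3 = (12·(24/5)³/(6·6)-12·((24/5)-3)²/2+(-3)·(24/5))/100000 = 189/6250000 m
Superposition: y = Σ y_i = -629/3750000 m ≈ -0.000168 m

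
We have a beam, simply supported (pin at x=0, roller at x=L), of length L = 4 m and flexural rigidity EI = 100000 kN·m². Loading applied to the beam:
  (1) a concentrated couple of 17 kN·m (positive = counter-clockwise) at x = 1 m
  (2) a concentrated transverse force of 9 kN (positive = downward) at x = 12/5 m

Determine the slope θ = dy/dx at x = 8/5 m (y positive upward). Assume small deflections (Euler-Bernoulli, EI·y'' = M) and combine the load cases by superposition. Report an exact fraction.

Load 1 — applied couple M₀=17 kN·m at a=1 m (b=L-a=3):
  θ_1 = (M₀x²/(2L)-M₀(x-a)+C₁)/EI  [x>a] with C₁=M₀(3b²-L²)/(6L)=187/24 = (17·(8/5)²/(2·4)-17·((8/5)-1)+(187/24))/100000 = 1819/60000000 rad
Load 2 — point force P=9 kN at a=12/5 m (b=L-a=8/5):
  θ_2 = -Pb(L²-b²-3x²)/(6LEI)  [x≤a] = -9·(8/5)·(4²-(8/5)²-3·(8/5)²)/(6·4·100000) = -27/781250 rad
Superposition: θ = Σ θ_i = -1273/300000000 rad ≈ -0.000004 rad

θ(8/5) = -1273/300000000 rad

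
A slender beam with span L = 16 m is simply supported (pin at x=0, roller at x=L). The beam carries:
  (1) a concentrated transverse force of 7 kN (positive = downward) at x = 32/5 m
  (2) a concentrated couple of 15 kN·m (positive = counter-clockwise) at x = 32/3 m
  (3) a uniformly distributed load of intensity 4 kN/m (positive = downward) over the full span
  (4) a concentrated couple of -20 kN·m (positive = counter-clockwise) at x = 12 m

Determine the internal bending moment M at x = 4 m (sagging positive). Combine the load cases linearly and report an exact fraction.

Load 1 — point force P=7 kN at a=32/5 m (b=L-a=48/5):
  M_1 = Pbx/L  [x≤a] = 7·(48/5)·4/16 = 84/5 kN·m
Load 2 — applied couple M₀=15 kN·m at a=32/3 m (b=L-a=16/3):
  M_2 = M₀x/L  [x≤a] = 15·4/16 = 15/4 kN·m
Load 3 — uniform load w=4 kN/m over full span:
  M_3 = wx(L-x)/2 = 4·4·(16-4)/2 = 96 kN·m
Load 4 — applied couple M₀=-20 kN·m at a=12 m (b=L-a=4):
  M_4 = M₀x/L  [x≤a] = (-20)·4/16 = -5 kN·m
Superposition: M = Σ M_i = 2231/20 kN·m ≈ 111.550000 kN·m

M(4) = 2231/20 kN·m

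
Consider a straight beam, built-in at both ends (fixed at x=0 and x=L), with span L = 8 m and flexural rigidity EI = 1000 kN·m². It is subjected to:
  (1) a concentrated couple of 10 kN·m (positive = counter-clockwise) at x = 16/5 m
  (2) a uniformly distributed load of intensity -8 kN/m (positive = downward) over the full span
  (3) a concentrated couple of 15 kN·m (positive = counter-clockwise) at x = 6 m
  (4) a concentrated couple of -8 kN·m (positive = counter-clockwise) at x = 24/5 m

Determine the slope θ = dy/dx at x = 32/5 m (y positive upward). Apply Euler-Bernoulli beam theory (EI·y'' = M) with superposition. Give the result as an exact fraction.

Load 1 — applied couple M₀=10 kN·m at a=16/5 m (b=L-a=24/5):
  θ_1 = (R_Ax²/2 - M_Ax - M₀(x-a))/EI  [x>a] with R_A=9/5, M_A=6/5 = ((9/5)·(32/5)²/2 - (6/5)·(32/5) - 10·((32/5)-(16/5)))/1000 = -44/15625 rad
Load 2 — uniform load w=-8 kN/m over full span:
  θ_2 = -wx(L-x)(L-2x)/(12EI) = -(-8)·(32/5)·(8-(32/5))·(8-2·(32/5))/(12·1000) = -512/15625 rad
Load 3 — applied couple M₀=15 kN·m at a=6 m (b=L-a=2):
  θ_3 = (R_Ax²/2 - M_Ax - M₀(x-a))/EI  [x>a] with R_A=135/64, M_A=75/16 = ((135/64)·(32/5)²/2 - (75/16)·(32/5) - 15·((32/5)-6))/1000 = 9/1250 rad
Load 4 — applied couple M₀=-8 kN·m at a=24/5 m (b=L-a=16/5):
  θ_4 = (R_Ax²/2 - M_Ax - M₀(x-a))/EI  [x>a] with R_A=-36/25, M_A=-64/25 = ((-36/25)·(32/5)²/2 - (-64/25)·(32/5) - (-8)·((32/5)-(24/5)))/1000 = -24/78125 rad
Superposition: θ = Σ θ_i = -4483/156250 rad ≈ -0.028691 rad

θ(32/5) = -4483/156250 rad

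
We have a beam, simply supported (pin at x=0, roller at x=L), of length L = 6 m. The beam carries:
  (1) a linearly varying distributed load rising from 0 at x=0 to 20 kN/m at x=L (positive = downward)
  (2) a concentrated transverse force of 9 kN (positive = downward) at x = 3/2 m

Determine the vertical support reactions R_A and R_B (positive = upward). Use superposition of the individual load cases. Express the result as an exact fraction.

R_A = 107/4 kN, R_B = 169/4 kN

Load 1 — triangular load w₀=20 kN/m (0→w₀ over full span):
  R_A = w₀L/6 = 20·6/6 = 20 kN
  R_B = w₀L/3 = 20·6/3 = 40 kN
Load 2 — point force P=9 kN at a=3/2 m (b=L-a=9/2):
  R_A = Pb/L = 9·(9/2)/6 = 27/4 kN
  R_B = Pa/L = 9·(3/2)/6 = 9/4 kN
Superposition: R_A = 107/4 kN, R_B = 169/4 kN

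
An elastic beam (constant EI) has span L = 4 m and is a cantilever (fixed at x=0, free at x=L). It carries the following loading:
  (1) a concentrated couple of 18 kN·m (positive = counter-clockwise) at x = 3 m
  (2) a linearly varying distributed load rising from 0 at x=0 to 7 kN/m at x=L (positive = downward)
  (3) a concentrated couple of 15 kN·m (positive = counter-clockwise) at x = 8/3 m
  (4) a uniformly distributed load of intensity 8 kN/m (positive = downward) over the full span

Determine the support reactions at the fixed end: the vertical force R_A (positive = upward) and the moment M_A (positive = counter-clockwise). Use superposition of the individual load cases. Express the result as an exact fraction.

Load 1 — applied couple M₀=18 kN·m at a=3 m (b=L-a=1):
  R_A = 0 kN
  M_A = -M₀ = -18 kN·m
Load 2 — triangular load w₀=7 kN/m (0→w₀ over full span):
  R_A = w₀L/2 = 7·4/2 = 14 kN
  M_A = w₀L²/3 = 7·4²/3 = 112/3 kN·m
Load 3 — applied couple M₀=15 kN·m at a=8/3 m (b=L-a=4/3):
  R_A = 0 kN
  M_A = -M₀ = -15 kN·m
Load 4 — uniform load w=8 kN/m over full span:
  R_A = wL = 8·4 = 32 kN
  M_A = wL²/2 = 8·4²/2 = 64 kN·m
Superposition: R_A = 46 kN, M_A = 205/3 kN·m

R_A = 46 kN, M_A = 205/3 kN·m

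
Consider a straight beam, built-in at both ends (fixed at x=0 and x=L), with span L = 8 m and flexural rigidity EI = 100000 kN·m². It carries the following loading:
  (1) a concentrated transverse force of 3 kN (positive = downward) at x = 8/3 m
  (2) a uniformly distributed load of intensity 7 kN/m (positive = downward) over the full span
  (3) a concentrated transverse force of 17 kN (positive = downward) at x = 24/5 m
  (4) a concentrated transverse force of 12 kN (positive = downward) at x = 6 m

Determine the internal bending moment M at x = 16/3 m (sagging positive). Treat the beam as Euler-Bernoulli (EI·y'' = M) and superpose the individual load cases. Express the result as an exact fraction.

Load 1 — point force P=3 kN at a=8/3 m (b=L-a=16/3):
  M_1 = Pa²(a+3b)(L-x)/L³ - Pa²b/L²  [x>a] = 3·(8/3)²·((8/3)+3·(16/3))·(8-(16/3))/8³ - 3·(8/3)²·(16/3)/8² = 8/27 kN·m
Load 2 — uniform load w=7 kN/m over full span:
  M_2 = wLx/2 - wL²/12 - wx²/2 = 7·8·(16/3)/2 - 7·8²/12 - 7·(16/3)²/2 = 112/9 kN·m
Load 3 — point force P=17 kN at a=24/5 m (b=L-a=16/5):
  M_3 = Pa²(a+3b)(L-x)/L³ - Pa²b/L²  [x>a] = 17·(24/5)²·((24/5)+3·(16/5))·(8-(16/3))/8³ - 17·(24/5)²·(16/5)/8² = 1224/125 kN·m
Load 4 — point force P=12 kN at a=6 m (b=L-a=2):
  M_4 = Pb²(3a+b)x/L³ - Pab²/L²  [x≤a] = 12·2²·(3·6+2)·(16/3)/8³ - 12·6·2²/8² = 11/2 kN·m
Superposition: M = Σ M_i = 189221/6750 kN·m ≈ 28.032741 kN·m

M(16/3) = 189221/6750 kN·m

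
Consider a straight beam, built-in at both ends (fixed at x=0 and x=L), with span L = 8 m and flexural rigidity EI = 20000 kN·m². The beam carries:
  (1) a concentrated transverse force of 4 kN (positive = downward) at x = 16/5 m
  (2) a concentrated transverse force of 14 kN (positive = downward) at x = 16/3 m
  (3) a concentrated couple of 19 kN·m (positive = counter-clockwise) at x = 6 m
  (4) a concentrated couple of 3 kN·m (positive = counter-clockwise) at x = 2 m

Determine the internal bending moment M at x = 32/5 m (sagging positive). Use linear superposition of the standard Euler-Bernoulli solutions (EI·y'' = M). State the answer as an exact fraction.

Load 1 — point force P=4 kN at a=16/5 m (b=L-a=24/5):
  M_1 = Pa²(a+3b)(L-x)/L³ - Pa²b/L²  [x>a] = 4·(16/5)²·((16/5)+3·(24/5))·(8-(32/5))/8³ - 4·(16/5)²·(24/5)/8² = -512/625 kN·m
Load 2 — point force P=14 kN at a=16/3 m (b=L-a=8/3):
  M_2 = Pa²(a+3b)(L-x)/L³ - Pa²b/L²  [x>a] = 14·(16/3)²·((16/3)+3·(8/3))·(8-(32/5))/8³ - 14·(16/3)²·(8/3)/8² = 0 kN·m
Load 3 — applied couple M₀=19 kN·m at a=6 m (b=L-a=2):
  M_3 = R_Ax - M_A - M₀  [x>a] with R_A=171/64, M_A=95/16 = (171/64)·(32/5) - (95/16) - 19 = -627/80 kN·m
Load 4 — applied couple M₀=3 kN·m at a=2 m (b=L-a=6):
  M_4 = R_Ax - M_A - M₀  [x>a] with R_A=27/64, M_A=-9/16 = (27/64)·(32/5) - (-9/16) - 3 = 21/80 kN·m
Superposition: M = Σ M_i = -41971/5000 kN·m ≈ -8.394200 kN·m

M(32/5) = -41971/5000 kN·m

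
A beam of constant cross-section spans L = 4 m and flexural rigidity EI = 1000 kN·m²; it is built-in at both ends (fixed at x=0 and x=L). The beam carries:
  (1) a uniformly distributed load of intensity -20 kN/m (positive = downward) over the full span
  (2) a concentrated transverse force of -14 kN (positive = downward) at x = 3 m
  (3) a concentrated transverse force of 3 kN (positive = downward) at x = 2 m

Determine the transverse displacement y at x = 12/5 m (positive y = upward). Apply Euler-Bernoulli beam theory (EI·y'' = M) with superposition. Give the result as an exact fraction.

y(12/5) = 1739/125000 m

Load 1 — uniform load w=-20 kN/m over full span:
  y_1 = -wx²(L-x)²/(24EI) = -(-20)·(12/5)²·(4-(12/5))²/(24·1000) = 192/15625 m
Load 2 — point force P=-14 kN at a=3 m (b=L-a=1):
  y_2 = -Pb²x²(3aL-(3a+b)x)/(6L³EI)  [x≤a] = -(-14)·1²·(12/5)²·(3·3·4-(3·3+1)·(12/5))/(6·4³·1000) = 63/25000 m
Load 3 — point force P=3 kN at a=2 m (b=L-a=2):
  y_3 = -Pa²(L-x)²(3bL-(3b+a)(L-x))/(6L³EI)  [x>a] = -3·2²·(4-(12/5))²·(3·2·4-(3·2+2)·(4-(12/5)))/(6·4³·1000) = -14/15625 m
Superposition: y = Σ y_i = 1739/125000 m ≈ 0.013912 m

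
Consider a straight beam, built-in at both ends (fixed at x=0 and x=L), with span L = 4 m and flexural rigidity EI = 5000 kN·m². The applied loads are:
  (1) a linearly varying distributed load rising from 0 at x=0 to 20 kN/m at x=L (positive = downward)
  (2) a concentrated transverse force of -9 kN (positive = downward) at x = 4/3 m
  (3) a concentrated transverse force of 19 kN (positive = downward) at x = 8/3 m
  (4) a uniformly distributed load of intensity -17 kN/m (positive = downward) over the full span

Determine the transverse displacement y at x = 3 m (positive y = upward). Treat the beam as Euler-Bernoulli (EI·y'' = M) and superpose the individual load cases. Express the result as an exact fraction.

Load 1 — triangular load w₀=20 kN/m (0→w₀ over full span):
  y_1 = -w₀x²(L-x)²(x+2L)/(120LEI) = -20·3²·(4-3)²·(3+2·4)/(120·4·5000) = -33/40000 m
Load 2 — point force P=-9 kN at a=4/3 m (b=L-a=8/3):
  y_2 = -Pa²(L-x)²(3bL-(3b+a)(L-x))/(6L³EI)  [x>a] = -(-9)·(4/3)²·(4-3)²·(3·(8/3)·4-(3·(8/3)+(4/3))·(4-3))/(6·4³·5000) = 17/90000 m
Load 3 — point force P=19 kN at a=8/3 m (b=L-a=4/3):
  y_3 = -Pa²(L-x)²(3bL-(3b+a)(L-x))/(6L³EI)  [x>a] = -19·(8/3)²·(4-3)²·(3·(4/3)·4-(3·(4/3)+(8/3))·(4-3))/(6·4³·5000) = -133/202500 m
Load 4 — uniform load w=-17 kN/m over full span:
  y_4 = -wx²(L-x)²/(24EI) = -(-17)·3²·(4-3)²/(24·5000) = 51/40000 m
Superposition: y = Σ y_i = -29/1620000 m ≈ -0.000018 m

y(3) = -29/1620000 m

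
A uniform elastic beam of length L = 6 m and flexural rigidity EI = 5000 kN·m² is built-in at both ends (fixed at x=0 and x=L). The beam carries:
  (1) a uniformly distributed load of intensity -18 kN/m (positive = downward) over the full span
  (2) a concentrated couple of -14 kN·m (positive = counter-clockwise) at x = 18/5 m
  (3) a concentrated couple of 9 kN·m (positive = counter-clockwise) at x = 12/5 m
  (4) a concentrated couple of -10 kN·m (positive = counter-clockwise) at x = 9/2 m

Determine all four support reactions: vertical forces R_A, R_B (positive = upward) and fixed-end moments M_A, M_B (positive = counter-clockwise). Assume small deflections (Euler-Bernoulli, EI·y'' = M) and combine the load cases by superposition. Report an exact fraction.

Load 1 — uniform load w=-18 kN/m over full span:
  R_A = wL/2 = (-18)·6/2 = -54 kN
  M_A = wL²/12 = (-18)·6²/12 = -54 kN·m
  R_B = wL/2 = (-18)·6/2 = -54 kN
  M_B = -wL²/12 = -(-18)·6²/12 = 54 kN·m
Load 2 — applied couple M₀=-14 kN·m at a=18/5 m (b=L-a=12/5):
  R_A = 6M₀ab/L³ = 6·(-14)·(18/5)·(12/5)/6³ = -84/25 kN
  M_A = M₀b(2a-b)/L² = (-14)·(12/5)·(2·(18/5)-(12/5))/6² = -112/25 kN·m
  R_B = -6M₀ab/L³ = -6·(-14)·(18/5)·(12/5)/6³ = 84/25 kN
  M_B = M₀a(2b-a)/L² = (-14)·(18/5)·(2·(12/5)-(18/5))/6² = -42/25 kN·m
Load 3 — applied couple M₀=9 kN·m at a=12/5 m (b=L-a=18/5):
  R_A = 6M₀ab/L³ = 6·9·(12/5)·(18/5)/6³ = 54/25 kN
  M_A = M₀b(2a-b)/L² = 9·(18/5)·(2·(12/5)-(18/5))/6² = 27/25 kN·m
  R_B = -6M₀ab/L³ = -6·9·(12/5)·(18/5)/6³ = -54/25 kN
  M_B = M₀a(2b-a)/L² = 9·(12/5)·(2·(18/5)-(12/5))/6² = 72/25 kN·m
Load 4 — applied couple M₀=-10 kN·m at a=9/2 m (b=L-a=3/2):
  R_A = 6M₀ab/L³ = 6·(-10)·(9/2)·(3/2)/6³ = -15/8 kN
  M_A = M₀b(2a-b)/L² = (-10)·(3/2)·(2·(9/2)-(3/2))/6² = -25/8 kN·m
  R_B = -6M₀ab/L³ = -6·(-10)·(9/2)·(3/2)/6³ = 15/8 kN
  M_B = M₀a(2b-a)/L² = (-10)·(9/2)·(2·(3/2)-(9/2))/6² = 15/8 kN·m
Superposition: R_A = -2283/40 kN, M_A = -2421/40 kN·m, R_B = -2037/40 kN, M_B = 2283/40 kN·m

R_A = -2283/40 kN, M_A = -2421/40 kN·m, R_B = -2037/40 kN, M_B = 2283/40 kN·m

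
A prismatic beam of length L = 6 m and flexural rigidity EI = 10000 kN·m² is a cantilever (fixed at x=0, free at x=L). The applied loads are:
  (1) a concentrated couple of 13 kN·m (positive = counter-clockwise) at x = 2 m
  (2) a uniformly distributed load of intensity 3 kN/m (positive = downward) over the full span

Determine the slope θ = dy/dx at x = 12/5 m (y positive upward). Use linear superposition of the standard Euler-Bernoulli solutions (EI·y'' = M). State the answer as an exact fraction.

Load 1 — applied couple M₀=13 kN·m at a=2 m (b=L-a=4):
  θ_1 = M₀a/EI  [x>a] = 13·2/10000 = 13/5000 rad
Load 2 — uniform load w=3 kN/m over full span:
  θ_2 = -wx(x²-3Lx+3L²)/(6EI) = -3·(12/5)·((12/5)²-3·6·(12/5)+3·6²)/(6·10000) = -1323/156250 rad
Superposition: θ = Σ θ_i = -3667/625000 rad ≈ -0.005867 rad

θ(12/5) = -3667/625000 rad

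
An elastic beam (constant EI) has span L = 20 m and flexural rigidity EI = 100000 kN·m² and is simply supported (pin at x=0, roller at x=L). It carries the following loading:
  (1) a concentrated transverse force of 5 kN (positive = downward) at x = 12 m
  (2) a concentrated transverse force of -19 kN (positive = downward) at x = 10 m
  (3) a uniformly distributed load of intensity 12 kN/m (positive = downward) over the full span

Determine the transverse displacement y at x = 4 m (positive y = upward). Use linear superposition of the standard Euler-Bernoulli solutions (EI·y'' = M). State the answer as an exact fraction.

y(4) = -3369/25000 m

Load 1 — point force P=5 kN at a=12 m (b=L-a=8):
  y_1 = -Pbx(L²-b²-x²)/(6LEI)  [x≤a] = -5·8·4·(20²-8²-4²)/(6·20·100000) = -8/1875 m
Load 2 — point force P=-19 kN at a=10 m (b=L-a=10):
  y_2 = -Pbx(L²-b²-x²)/(6LEI)  [x≤a] = -(-19)·10·4·(20²-10²-4²)/(6·20·100000) = 1349/75000 m
Load 3 — uniform load w=12 kN/m over full span:
  y_3 = -wx(L³-2Lx²+x³)/(24EI) = -12·4·(20³-2·20·4²+4³)/(24·100000) = -464/3125 m
Superposition: y = Σ y_i = -3369/25000 m ≈ -0.134760 m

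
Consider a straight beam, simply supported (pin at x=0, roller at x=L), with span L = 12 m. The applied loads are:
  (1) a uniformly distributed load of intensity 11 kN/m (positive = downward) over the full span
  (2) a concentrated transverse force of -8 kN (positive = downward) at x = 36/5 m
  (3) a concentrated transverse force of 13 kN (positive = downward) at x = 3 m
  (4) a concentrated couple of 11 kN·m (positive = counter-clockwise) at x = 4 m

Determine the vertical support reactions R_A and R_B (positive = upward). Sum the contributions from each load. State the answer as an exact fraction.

R_A = 1102/15 kN, R_B = 953/15 kN

Load 1 — uniform load w=11 kN/m over full span:
  R_A = wL/2 = 11·12/2 = 66 kN
  R_B = wL/2 = 11·12/2 = 66 kN
Load 2 — point force P=-8 kN at a=36/5 m (b=L-a=24/5):
  R_A = Pb/L = (-8)·(24/5)/12 = -16/5 kN
  R_B = Pa/L = (-8)·(36/5)/12 = -24/5 kN
Load 3 — point force P=13 kN at a=3 m (b=L-a=9):
  R_A = Pb/L = 13·9/12 = 39/4 kN
  R_B = Pa/L = 13·3/12 = 13/4 kN
Load 4 — applied couple M₀=11 kN·m at a=4 m (b=L-a=8):
  R_A = M₀/L = 11/12 kN
  R_B = -M₀/L = -11/12 kN
Superposition: R_A = 1102/15 kN, R_B = 953/15 kN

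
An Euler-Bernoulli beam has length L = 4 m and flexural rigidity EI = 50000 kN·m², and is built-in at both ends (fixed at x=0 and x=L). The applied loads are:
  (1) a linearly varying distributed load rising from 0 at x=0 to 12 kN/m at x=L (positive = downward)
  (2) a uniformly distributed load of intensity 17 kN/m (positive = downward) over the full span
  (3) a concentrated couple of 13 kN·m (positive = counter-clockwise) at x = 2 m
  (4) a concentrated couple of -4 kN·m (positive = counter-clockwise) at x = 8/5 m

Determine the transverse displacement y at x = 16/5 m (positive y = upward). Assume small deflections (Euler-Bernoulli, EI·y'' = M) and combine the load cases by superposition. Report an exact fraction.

y(16/5) = -143903/1171875000 m

Load 1 — triangular load w₀=12 kN/m (0→w₀ over full span):
  y_1 = -w₀x²(L-x)²(x+2L)/(120LEI) = -12·(16/5)²·(4-(16/5))²·((16/5)+2·4)/(120·4·50000) = -1792/48828125 m
Load 2 — uniform load w=17 kN/m over full span:
  y_2 = -wx²(L-x)²/(24EI) = -17·(16/5)²·(4-(16/5))²/(24·50000) = -544/5859375 m
Load 3 — applied couple M₀=13 kN·m at a=2 m (b=L-a=2):
  y_3 = (R_Ax³/6 - M_Ax²/2 - M₀(x-a)²/2)/EI  [x>a] with R_A=39/8, M_A=13/4 = ((39/8)·(16/5)³/6 - (13/4)·(16/5)²/2 - 13·((16/5)-2)²/2)/50000 = 39/3125000 m
Load 4 — applied couple M₀=-4 kN·m at a=8/5 m (b=L-a=12/5):
  y_4 = (R_Ax³/6 - M_Ax²/2 - M₀(x-a)²/2)/EI  [x>a] with R_A=-36/25, M_A=-12/25 = ((-36/25)·(16/5)³/6 - (-12/25)·(16/5)²/2 - (-4)·((16/5)-(8/5))²/2)/50000 = -56/9765625 m
Superposition: y = Σ y_i = -143903/1171875000 m ≈ -0.000123 m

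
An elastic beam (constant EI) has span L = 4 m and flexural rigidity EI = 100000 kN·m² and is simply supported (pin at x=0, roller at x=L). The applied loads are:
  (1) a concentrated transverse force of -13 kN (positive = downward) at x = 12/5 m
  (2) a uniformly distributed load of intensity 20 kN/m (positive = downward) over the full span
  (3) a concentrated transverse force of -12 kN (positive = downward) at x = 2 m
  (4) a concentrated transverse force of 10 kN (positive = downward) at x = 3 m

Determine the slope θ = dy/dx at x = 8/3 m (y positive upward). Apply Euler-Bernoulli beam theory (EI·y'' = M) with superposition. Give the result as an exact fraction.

θ(8/3) = 618539/4050000000 rad

Load 1 — point force P=-13 kN at a=12/5 m (b=L-a=8/5):
  θ_1 = -Pa(2L²-6Lx+3x²+a²)/(6LEI)  [x>a] = -(-13)·(12/5)·(2·4²-6·4·(8/3)+3·(8/3)²+(12/5)²)/(6·4·100000) = -299/4687500 rad
Load 2 — uniform load w=20 kN/m over full span:
  θ_2 = -w(L³-6Lx²+4x³)/(24EI) = -20·(4³-6·4·(8/3)²+4·(8/3)³)/(24·100000) = 13/50625 rad
Load 3 — point force P=-12 kN at a=2 m (b=L-a=2):
  θ_3 = -Pa(2L²-6Lx+3x²+a²)/(6LEI)  [x>a] = -(-12)·2·(2·4²-6·4·(8/3)+3·(8/3)²+2²)/(6·4·100000) = -1/15000 rad
Load 4 — point force P=10 kN at a=3 m (b=L-a=1):
  θ_4 = -Pb(L²-b²-3x²)/(6LEI)  [x≤a] = -10·1·(4²-1²-3·(8/3)²)/(6·4·100000) = 19/720000 rad
Superposition: θ = Σ θ_i = 618539/4050000000 rad ≈ 0.000153 rad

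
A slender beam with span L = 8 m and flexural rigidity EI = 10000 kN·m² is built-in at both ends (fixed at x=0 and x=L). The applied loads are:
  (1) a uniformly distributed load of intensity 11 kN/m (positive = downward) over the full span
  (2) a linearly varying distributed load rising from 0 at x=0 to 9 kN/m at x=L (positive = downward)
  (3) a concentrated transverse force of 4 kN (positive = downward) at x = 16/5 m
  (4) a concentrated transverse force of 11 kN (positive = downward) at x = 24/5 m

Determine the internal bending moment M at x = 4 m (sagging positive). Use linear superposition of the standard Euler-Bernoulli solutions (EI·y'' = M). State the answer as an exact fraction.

M(4) = 764/15 kN·m

Load 1 — uniform load w=11 kN/m over full span:
  M_1 = wLx/2 - wL²/12 - wx²/2 = 11·8·4/2 - 11·8²/12 - 11·4²/2 = 88/3 kN·m
Load 2 — triangular load w₀=9 kN/m (0→w₀ over full span):
  M_2 = 3w₀Lx/20 - w₀L²/30 - w₀x³/(6L) = 3·9·8·4/20 - 9·8²/30 - 9·4³/(6·8) = 12 kN·m
Load 3 — point force P=4 kN at a=16/5 m (b=L-a=24/5):
  M_3 = Pa²(a+3b)(L-x)/L³ - Pa²b/L²  [x>a] = 4·(16/5)²·((16/5)+3·(24/5))·(8-4)/8³ - 4·(16/5)²·(24/5)/8² = 64/25 kN·m
Load 4 — point force P=11 kN at a=24/5 m (b=L-a=16/5):
  M_4 = Pb²(3a+b)x/L³ - Pab²/L²  [x≤a] = 11·(16/5)²·(3·(24/5)+(16/5))·4/8³ - 11·(24/5)·(16/5)²/8² = 176/25 kN·m
Superposition: M = Σ M_i = 764/15 kN·m ≈ 50.933333 kN·m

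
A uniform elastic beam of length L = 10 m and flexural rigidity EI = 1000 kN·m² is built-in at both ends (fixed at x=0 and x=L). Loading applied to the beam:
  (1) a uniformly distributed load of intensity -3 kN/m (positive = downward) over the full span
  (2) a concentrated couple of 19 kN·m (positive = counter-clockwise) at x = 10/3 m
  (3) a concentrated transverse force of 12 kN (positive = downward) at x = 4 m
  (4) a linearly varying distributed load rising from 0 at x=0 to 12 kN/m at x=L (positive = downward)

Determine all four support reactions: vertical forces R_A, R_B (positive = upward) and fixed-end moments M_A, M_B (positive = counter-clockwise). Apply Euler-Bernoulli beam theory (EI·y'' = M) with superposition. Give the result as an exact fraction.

R_A = 4991/375 kN, M_A = 807/25 kN·m, R_B = 10759/375 kN, M_B = -3014/75 kN·m

Load 1 — uniform load w=-3 kN/m over full span:
  R_A = wL/2 = (-3)·10/2 = -15 kN
  M_A = wL²/12 = (-3)·10²/12 = -25 kN·m
  R_B = wL/2 = (-3)·10/2 = -15 kN
  M_B = -wL²/12 = -(-3)·10²/12 = 25 kN·m
Load 2 — applied couple M₀=19 kN·m at a=10/3 m (b=L-a=20/3):
  R_A = 6M₀ab/L³ = 6·19·(10/3)·(20/3)/10³ = 38/15 kN
  M_A = M₀b(2a-b)/L² = 19·(20/3)·(2·(10/3)-(20/3))/10² = 0 kN·m
  R_B = -6M₀ab/L³ = -6·19·(10/3)·(20/3)/10³ = -38/15 kN
  M_B = M₀a(2b-a)/L² = 19·(10/3)·(2·(20/3)-(10/3))/10² = 19/3 kN·m
Load 3 — point force P=12 kN at a=4 m (b=L-a=6):
  R_A = Pb²(3a+b)/L³ = 12·6²·(3·4+6)/10³ = 972/125 kN
  M_A = Pab²/L² = 12·4·6²/10² = 432/25 kN·m
  R_B = Pa²(a+3b)/L³ = 12·4²·(4+3·6)/10³ = 528/125 kN
  M_B = -Pa²b/L² = -12·4²·6/10² = -288/25 kN·m
Load 4 — triangular load w₀=12 kN/m (0→w₀ over full span):
  R_A = 3w₀L/20 = 3·12·10/20 = 18 kN
  M_A = w₀L²/30 = 12·10²/30 = 40 kN·m
  R_B = 7w₀L/20 = 7·12·10/20 = 42 kN
  M_B = -w₀L²/20 = -12·10²/20 = -60 kN·m
Superposition: R_A = 4991/375 kN, M_A = 807/25 kN·m, R_B = 10759/375 kN, M_B = -3014/75 kN·m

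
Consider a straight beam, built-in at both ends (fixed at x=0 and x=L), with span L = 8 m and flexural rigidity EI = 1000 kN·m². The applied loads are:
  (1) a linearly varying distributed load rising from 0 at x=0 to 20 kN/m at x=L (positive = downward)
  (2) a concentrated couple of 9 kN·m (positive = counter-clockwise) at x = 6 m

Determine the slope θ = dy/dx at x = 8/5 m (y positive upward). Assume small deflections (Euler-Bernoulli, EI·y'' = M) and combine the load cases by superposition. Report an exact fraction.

Load 1 — triangular load w₀=20 kN/m (0→w₀ over full span):
  θ_1 = -w₀(2x(L-x)(L-2x)(x+2L)+x²(L-x)²)/(120LEI) = -20·(2·(8/5)·(8-(8/5))·(8-2·(8/5))·((8/5)+2·8)+(8/5)²·(8-(8/5))²)/(120·8·1000) = -1792/46875 rad
Load 2 — applied couple M₀=9 kN·m at a=6 m (b=L-a=2):
  θ_2 = (R_Ax²/2 - M_Ax)/EI  [x≤a] with R_A=81/64, M_A=45/16 = ((81/64)·(8/5)²/2 - (45/16)·(8/5))/1000 = -9/3125 rad
Superposition: θ = Σ θ_i = -1927/46875 rad ≈ -0.041109 rad

θ(8/5) = -1927/46875 rad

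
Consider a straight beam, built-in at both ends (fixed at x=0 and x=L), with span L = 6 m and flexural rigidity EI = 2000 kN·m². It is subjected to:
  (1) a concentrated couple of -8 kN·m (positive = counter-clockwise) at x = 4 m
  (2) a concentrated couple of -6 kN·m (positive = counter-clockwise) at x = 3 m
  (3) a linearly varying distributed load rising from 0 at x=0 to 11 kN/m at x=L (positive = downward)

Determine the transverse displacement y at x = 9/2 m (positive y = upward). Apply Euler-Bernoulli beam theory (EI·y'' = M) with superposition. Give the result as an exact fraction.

Load 1 — applied couple M₀=-8 kN·m at a=4 m (b=L-a=2):
  y_1 = (R_Ax³/6 - M_Ax²/2 - M₀(x-a)²/2)/EI  [x>a] with R_A=-16/9, M_A=-8/3 = ((-16/9)·(9/2)³/6 - (-8/3)·(9/2)²/2 - (-8)·((9/2)-4)²/2)/2000 = 1/2000 m
Load 2 — applied couple M₀=-6 kN·m at a=3 m (b=L-a=3):
  y_2 = (R_Ax³/6 - M_Ax²/2 - M₀(x-a)²/2)/EI  [x>a] with R_A=-3/2, M_A=-3/2 = ((-3/2)·(9/2)³/6 - (-3/2)·(9/2)²/2 - (-6)·((9/2)-3)²/2)/2000 = -27/64000 m
Load 3 — triangular load w₀=11 kN/m (0→w₀ over full span):
  y_3 = -w₀x²(L-x)²(x+2L)/(120LEI) = -11·(9/2)²·(6-(9/2))²·((9/2)+2·6)/(120·6·2000) = -29403/5120000 m
Superposition: y = Σ y_i = -29003/5120000 m ≈ -0.005665 m

y(9/2) = -29003/5120000 m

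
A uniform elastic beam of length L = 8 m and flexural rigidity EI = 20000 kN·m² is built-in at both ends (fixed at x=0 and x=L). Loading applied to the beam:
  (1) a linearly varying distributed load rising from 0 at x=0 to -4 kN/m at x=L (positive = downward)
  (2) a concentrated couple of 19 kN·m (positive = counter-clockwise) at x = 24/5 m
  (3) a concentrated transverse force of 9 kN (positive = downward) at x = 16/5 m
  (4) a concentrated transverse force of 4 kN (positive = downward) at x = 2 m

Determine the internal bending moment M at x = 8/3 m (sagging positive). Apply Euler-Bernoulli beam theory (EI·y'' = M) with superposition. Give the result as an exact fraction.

M(8/3) = 149261/20250 kN·m

Load 1 — triangular load w₀=-4 kN/m (0→w₀ over full span):
  M_1 = 3w₀Lx/20 - w₀L²/30 - w₀x³/(6L) = 3·(-4)·8·(8/3)/20 - (-4)·8²/30 - (-4)·(8/3)³/(6·8) = -1088/405 kN·m
Load 2 — applied couple M₀=19 kN·m at a=24/5 m (b=L-a=16/5):
  M_2 = R_Ax - M_A  [x≤a] with R_A=171/50, M_A=152/25 = (171/50)·(8/3) - (152/25) = 76/25 kN·m
Load 3 — point force P=9 kN at a=16/5 m (b=L-a=24/5):
  M_3 = Pb²(3a+b)x/L³ - Pab²/L²  [x≤a] = 9·(24/5)²·(3·(16/5)+(24/5))·(8/3)/8³ - 9·(16/5)·(24/5)²/8² = 648/125 kN·m
Load 4 — point force P=4 kN at a=2 m (b=L-a=6):
  M_4 = Pa²(a+3b)(L-x)/L³ - Pa²b/L²  [x>a] = 4·2²·(2+3·6)·(8-(8/3))/8³ - 4·2²·6/8² = 11/6 kN·m
Superposition: M = Σ M_i = 149261/20250 kN·m ≈ 7.370914 kN·m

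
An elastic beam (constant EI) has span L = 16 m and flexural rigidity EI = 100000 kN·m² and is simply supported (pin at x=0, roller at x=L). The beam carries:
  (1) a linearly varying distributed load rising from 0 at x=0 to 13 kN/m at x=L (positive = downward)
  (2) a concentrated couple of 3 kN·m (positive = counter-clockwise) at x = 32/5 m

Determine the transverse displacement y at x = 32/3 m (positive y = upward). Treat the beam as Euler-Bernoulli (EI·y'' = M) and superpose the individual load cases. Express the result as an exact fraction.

Load 1 — triangular load w₀=13 kN/m (0→w₀ over full span):
  y_1 = -w₀x(7L⁴-10L²x²+3x⁴)/(360LEI) = -13·(32/3)·(7·16⁴-10·16²·(32/3)²+3·(32/3)⁴)/(360·16·100000) = -113152/2278125 m
Load 2 — applied couple M₀=3 kN·m at a=32/5 m (b=L-a=48/5):
  y_2 = (M₀x³/(6L)-M₀(x-a)²/2+C₁x)/EI  [x>a] with C₁=M₀(3b²-L²)/(6L)=16/25 = (3·(32/3)³/(6·16)-3·((32/3)-(32/5))²/2+(16/25)·(32/3))/100000 = 368/2109375 m
Superposition: y = Σ y_i = -2818864/56953125 m ≈ -0.049494 m

y(32/3) = -2818864/56953125 m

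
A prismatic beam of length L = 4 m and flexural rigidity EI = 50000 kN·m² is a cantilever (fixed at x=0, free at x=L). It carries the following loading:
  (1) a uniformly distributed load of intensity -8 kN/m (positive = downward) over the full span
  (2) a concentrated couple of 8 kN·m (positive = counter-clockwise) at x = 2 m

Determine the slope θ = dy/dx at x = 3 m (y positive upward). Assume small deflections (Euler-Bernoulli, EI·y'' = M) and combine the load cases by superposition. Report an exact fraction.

Load 1 — uniform load w=-8 kN/m over full span:
  θ_1 = -wx(x²-3Lx+3L²)/(6EI) = -(-8)·3·(3²-3·4·3+3·4²)/(6·50000) = 21/12500 rad
Load 2 — applied couple M₀=8 kN·m at a=2 m (b=L-a=2):
  θ_2 = M₀a/EI  [x>a] = 8·2/50000 = 1/3125 rad
Superposition: θ = Σ θ_i = 1/500 rad ≈ 0.002000 rad

θ(3) = 1/500 rad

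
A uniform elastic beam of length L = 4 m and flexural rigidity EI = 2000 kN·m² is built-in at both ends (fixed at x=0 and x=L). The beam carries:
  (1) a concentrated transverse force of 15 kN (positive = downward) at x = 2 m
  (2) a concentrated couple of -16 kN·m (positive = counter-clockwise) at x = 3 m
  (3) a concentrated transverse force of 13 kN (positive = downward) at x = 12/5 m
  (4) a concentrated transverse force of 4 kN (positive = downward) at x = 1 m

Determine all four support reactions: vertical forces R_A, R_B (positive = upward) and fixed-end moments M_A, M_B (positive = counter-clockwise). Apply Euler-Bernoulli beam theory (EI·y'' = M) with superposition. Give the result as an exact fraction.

Load 1 — point force P=15 kN at a=2 m (b=L-a=2):
  R_A = Pb²(3a+b)/L³ = 15·2²·(3·2+2)/4³ = 15/2 kN
  M_A = Pab²/L² = 15·2·2²/4² = 15/2 kN·m
  R_B = Pa²(a+3b)/L³ = 15·2²·(2+3·2)/4³ = 15/2 kN
  M_B = -Pa²b/L² = -15·2²·2/4² = -15/2 kN·m
Load 2 — applied couple M₀=-16 kN·m at a=3 m (b=L-a=1):
  R_A = 6M₀ab/L³ = 6·(-16)·3·1/4³ = -9/2 kN
  M_A = M₀b(2a-b)/L² = (-16)·1·(2·3-1)/4² = -5 kN·m
  R_B = -6M₀ab/L³ = -6·(-16)·3·1/4³ = 9/2 kN
  M_B = M₀a(2b-a)/L² = (-16)·3·(2·1-3)/4² = 3 kN·m
Load 3 — point force P=13 kN at a=12/5 m (b=L-a=8/5):
  R_A = Pb²(3a+b)/L³ = 13·(8/5)²·(3·(12/5)+(8/5))/4³ = 572/125 kN
  M_A = Pab²/L² = 13·(12/5)·(8/5)²/4² = 624/125 kN·m
  R_B = Pa²(a+3b)/L³ = 13·(12/5)²·((12/5)+3·(8/5))/4³ = 1053/125 kN
  M_B = -Pa²b/L² = -13·(12/5)²·(8/5)/4² = -936/125 kN·m
Load 4 — point force P=4 kN at a=1 m (b=L-a=3):
  R_A = Pb²(3a+b)/L³ = 4·3²·(3·1+3)/4³ = 27/8 kN
  M_A = Pab²/L² = 4·1·3²/4² = 9/4 kN·m
  R_B = Pa²(a+3b)/L³ = 4·1²·(1+3·3)/4³ = 5/8 kN
  M_B = -Pa²b/L² = -4·1²·3/4² = -3/4 kN·m
Superposition: R_A = 10951/1000 kN, M_A = 4871/500 kN·m, R_B = 21049/1000 kN, M_B = -6369/500 kN·m

R_A = 10951/1000 kN, M_A = 4871/500 kN·m, R_B = 21049/1000 kN, M_B = -6369/500 kN·m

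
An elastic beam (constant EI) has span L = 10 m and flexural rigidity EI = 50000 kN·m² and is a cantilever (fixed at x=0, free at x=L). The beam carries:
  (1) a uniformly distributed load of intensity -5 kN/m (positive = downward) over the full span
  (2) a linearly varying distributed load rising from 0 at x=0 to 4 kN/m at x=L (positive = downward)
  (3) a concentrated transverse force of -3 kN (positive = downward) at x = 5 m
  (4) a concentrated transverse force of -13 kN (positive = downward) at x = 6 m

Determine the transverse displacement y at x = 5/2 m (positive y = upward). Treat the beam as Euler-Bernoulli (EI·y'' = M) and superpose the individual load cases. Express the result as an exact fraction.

Load 1 — uniform load w=-5 kN/m over full span:
  y_1 = -wx²(x²-4Lx+6L²)/(24EI) = -(-5)·(5/2)²·((5/2)²-4·10·(5/2)+6·10²)/(24·50000) = 27/2048 m
Load 2 — triangular load w₀=4 kN/m (0→w₀ over full span):
  y_2 = (w₀Lx³/12-w₀L²x²/6-w₀x⁵/(120L))/EI = (4·10·(5/2)³/12-4·10²·(5/2)²/6-4·(5/2)⁵/(120·10))/50000 = -1121/153600 m
Load 3 — point force P=-3 kN at a=5 m (b=L-a=5):
  y_3 = -Px²(3a-x)/(6EI)  [x≤a] = -(-3)·(5/2)²·(3·5-(5/2))/(6·50000) = 1/1280 m
Load 4 — point force P=-13 kN at a=6 m (b=L-a=4):
  y_4 = -Px²(3a-x)/(6EI)  [x≤a] = -(-13)·(5/2)²·(3·6-(5/2))/(6·50000) = 403/96000 m
Superposition: y = Σ y_i = 1043/96000 m ≈ 0.010865 m

y(5/2) = 1043/96000 m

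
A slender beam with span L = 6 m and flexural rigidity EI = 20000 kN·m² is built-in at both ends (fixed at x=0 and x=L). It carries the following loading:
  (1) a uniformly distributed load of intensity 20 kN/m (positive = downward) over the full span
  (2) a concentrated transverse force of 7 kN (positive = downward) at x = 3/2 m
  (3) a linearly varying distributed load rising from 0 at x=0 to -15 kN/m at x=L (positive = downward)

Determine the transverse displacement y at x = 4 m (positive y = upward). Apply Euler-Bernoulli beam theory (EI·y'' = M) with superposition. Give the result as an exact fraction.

Load 1 — uniform load w=20 kN/m over full span:
  y_1 = -wx²(L-x)²/(24EI) = -20·4²·(6-4)²/(24·20000) = -1/375 m
Load 2 — point force P=7 kN at a=3/2 m (b=L-a=9/2):
  y_2 = -Pa²(L-x)²(3bL-(3b+a)(L-x))/(6L³EI)  [x>a] = -7·(3/2)²·(6-4)²·(3·(9/2)·6-(3·(9/2)+(3/2))·(6-4))/(6·6³·20000) = -119/960000 m
Load 3 — triangular load w₀=-15 kN/m (0→w₀ over full span):
  y_3 = -w₀x²(L-x)²(x+2L)/(120LEI) = -(-15)·4²·(6-4)²·(4+2·6)/(120·6·20000) = 2/1875 m
Superposition: y = Σ y_i = -331/192000 m ≈ -0.001724 m

y(4) = -331/192000 m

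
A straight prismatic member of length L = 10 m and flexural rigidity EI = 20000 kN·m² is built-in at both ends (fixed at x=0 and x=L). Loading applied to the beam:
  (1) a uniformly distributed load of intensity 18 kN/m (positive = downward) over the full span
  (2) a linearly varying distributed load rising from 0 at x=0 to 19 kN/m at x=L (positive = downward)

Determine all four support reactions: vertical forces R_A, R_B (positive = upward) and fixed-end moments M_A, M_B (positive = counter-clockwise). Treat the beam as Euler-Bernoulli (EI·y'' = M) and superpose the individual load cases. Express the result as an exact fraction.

Load 1 — uniform load w=18 kN/m over full span:
  R_A = wL/2 = 18·10/2 = 90 kN
  M_A = wL²/12 = 18·10²/12 = 150 kN·m
  R_B = wL/2 = 18·10/2 = 90 kN
  M_B = -wL²/12 = -18·10²/12 = -150 kN·m
Load 2 — triangular load w₀=19 kN/m (0→w₀ over full span):
  R_A = 3w₀L/20 = 3·19·10/20 = 57/2 kN
  M_A = w₀L²/30 = 19·10²/30 = 190/3 kN·m
  R_B = 7w₀L/20 = 7·19·10/20 = 133/2 kN
  M_B = -w₀L²/20 = -19·10²/20 = -95 kN·m
Superposition: R_A = 237/2 kN, M_A = 640/3 kN·m, R_B = 313/2 kN, M_B = -245 kN·m

R_A = 237/2 kN, M_A = 640/3 kN·m, R_B = 313/2 kN, M_B = -245 kN·m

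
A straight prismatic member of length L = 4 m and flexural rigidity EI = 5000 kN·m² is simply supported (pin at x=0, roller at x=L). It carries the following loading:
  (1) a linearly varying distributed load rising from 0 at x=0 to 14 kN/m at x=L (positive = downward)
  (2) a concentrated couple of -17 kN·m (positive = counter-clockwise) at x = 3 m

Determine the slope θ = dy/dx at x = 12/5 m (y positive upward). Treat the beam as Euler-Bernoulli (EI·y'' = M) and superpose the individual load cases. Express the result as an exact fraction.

θ(12/5) = 71447/225000000 rad

Load 1 — triangular load w₀=14 kN/m (0→w₀ over full span):
  θ_1 = -w₀(7L⁴-30L²x²+15x⁴)/(360LEI) = -14·(7·4⁴-30·4²·(12/5)²+15·(12/5)⁴)/(360·4·5000) = 3248/3515625 rad
Load 2 — applied couple M₀=-17 kN·m at a=3 m (b=L-a=1):
  θ_2 = (M₀x²/(2L)+C₁)/EI  [x≤a] with C₁=M₀(3b²-L²)/(6L)=221/24 = ((-17)·(12/5)²/(2·4)+(221/24))/5000 = -1819/3000000 rad
Superposition: θ = Σ θ_i = 71447/225000000 rad ≈ 0.000318 rad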